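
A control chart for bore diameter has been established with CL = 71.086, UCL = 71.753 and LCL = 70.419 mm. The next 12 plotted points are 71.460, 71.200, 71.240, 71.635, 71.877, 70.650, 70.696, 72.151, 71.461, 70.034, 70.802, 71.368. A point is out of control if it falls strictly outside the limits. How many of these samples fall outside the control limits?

3

Compare each point to [70.419, 71.753]: sample 5 = 71.877 > UCL; sample 8 = 72.151 > UCL; sample 10 = 70.034 < LCL.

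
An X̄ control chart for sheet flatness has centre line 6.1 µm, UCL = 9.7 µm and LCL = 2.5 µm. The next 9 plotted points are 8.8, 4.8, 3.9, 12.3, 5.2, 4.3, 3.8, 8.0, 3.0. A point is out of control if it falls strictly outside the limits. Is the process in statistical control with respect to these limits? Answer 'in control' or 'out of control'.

Compare each point to [2.5, 9.7]: sample 4 = 12.3 > UCL.

out of control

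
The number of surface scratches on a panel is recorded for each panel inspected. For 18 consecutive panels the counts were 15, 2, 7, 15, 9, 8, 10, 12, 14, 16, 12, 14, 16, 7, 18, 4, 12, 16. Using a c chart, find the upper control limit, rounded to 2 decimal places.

c̄ = (15 + 2 + 7 + 15 + 9 + 8 + 10 + 12 + 14 + 16 + 12 + 14 + 16 + 7 + 18 + 4 + 12 + 16) / 18 = 207 / 18 = 11.5000
UCL = c̄ + 3√c̄ = 11.5000 + 3 × √11.5000 = 11.5000 + 3 × 3.3912 = 21.6735

21.67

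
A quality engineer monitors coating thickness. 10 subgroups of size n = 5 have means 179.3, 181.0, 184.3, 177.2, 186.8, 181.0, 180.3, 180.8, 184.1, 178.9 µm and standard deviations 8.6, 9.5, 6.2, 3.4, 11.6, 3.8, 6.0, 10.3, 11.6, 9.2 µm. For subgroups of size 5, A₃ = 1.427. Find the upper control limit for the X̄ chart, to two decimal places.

X̄̄ = (179.3 + 181.0 + 184.3 + 177.2 + 186.8 + 181.0 + 180.3 + 180.8 + 184.1 + 178.9) / 10 = 181.3700
s̄ = (8.6 + 9.5 + 6.2 + 3.4 + 11.6 + 3.8 + 6.0 + 10.3 + 11.6 + 9.2) / 10 = 8.0200
UCL = X̄̄ + A₃·s̄ = 181.3700 + 1.427 × 8.0200 = 192.8145

192.81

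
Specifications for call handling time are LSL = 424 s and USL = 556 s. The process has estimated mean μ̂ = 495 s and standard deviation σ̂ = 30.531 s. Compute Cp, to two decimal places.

0.72

Cp = (USL − LSL) / (6σ̂) = (556 − 424) / (6 × 30.531) = 132.0000 / 183.1860 = 0.7206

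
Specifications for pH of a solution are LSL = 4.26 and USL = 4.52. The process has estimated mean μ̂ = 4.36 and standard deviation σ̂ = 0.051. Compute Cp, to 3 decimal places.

Cp = (USL − LSL) / (6σ̂) = (4.52 − 4.26) / (6 × 0.051) = 0.2600 / 0.3060 = 0.8497

0.850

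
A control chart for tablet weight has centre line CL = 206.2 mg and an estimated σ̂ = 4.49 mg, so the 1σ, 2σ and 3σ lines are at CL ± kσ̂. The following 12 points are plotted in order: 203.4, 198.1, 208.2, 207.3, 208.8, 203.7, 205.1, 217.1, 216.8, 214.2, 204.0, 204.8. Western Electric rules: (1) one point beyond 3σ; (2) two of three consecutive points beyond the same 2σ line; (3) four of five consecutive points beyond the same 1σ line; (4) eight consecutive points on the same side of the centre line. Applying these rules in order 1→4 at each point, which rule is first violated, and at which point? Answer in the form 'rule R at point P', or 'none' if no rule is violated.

rule 2 at point 9

Zone of each point (C = within 1σ̂, B = 1σ̂–2σ̂, A = 2σ̂–3σ̂, * = beyond 3σ̂; sign = side of CL): 1:-C, 2:-B, 3:+C, 4:+C, 5:+C, 6:-C, 7:-C, 8:+A, 9:+A, 10:+B, 11:-C, 12:-C
Rule 2 (two of three consecutive points beyond the same 2σ limit) is satisfied at point 9.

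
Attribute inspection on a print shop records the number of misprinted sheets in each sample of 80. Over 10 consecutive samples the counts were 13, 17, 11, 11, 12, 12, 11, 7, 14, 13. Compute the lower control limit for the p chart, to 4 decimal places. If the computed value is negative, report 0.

p̄ = Σdᵢ / (k·n) = 121 / (10 × 80) = 0.15125
LCL = p̄ − 3·√(p̄(1−p̄)/n) = 0.15125 − 3 × 0.04006 = 0.03108

0.0311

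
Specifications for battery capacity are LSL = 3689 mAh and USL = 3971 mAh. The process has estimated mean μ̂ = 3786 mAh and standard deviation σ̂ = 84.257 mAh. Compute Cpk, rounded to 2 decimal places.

0.38

Cpu = (USL − μ̂) / (3σ̂) = (3971 − 3786) / (3 × 84.257) = 0.7319; Cpl = (μ̂ − LSL) / (3σ̂) = (3786 − 3689) / (3 × 84.257) = 0.3837; Cpk = min(Cpu, Cpl) = 0.3837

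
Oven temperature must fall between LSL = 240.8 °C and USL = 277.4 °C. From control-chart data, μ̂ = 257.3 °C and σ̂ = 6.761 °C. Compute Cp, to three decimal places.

Cp = (USL − LSL) / (6σ̂) = (277.4 − 240.8) / (6 × 6.761) = 36.6000 / 40.5660 = 0.9022

0.902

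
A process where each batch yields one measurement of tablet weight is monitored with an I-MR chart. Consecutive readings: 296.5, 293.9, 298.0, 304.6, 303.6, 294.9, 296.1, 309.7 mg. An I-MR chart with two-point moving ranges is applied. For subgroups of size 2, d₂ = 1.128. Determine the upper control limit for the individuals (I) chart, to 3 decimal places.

X̄ = (296.5 + 293.9 + 298.0 + 304.6 + 303.6 + 294.9 + 296.1 + 309.7) / 8 = 299.6625
Moving ranges: 2.6, 4.1, 6.6, 1.0, 8.7, 1.2, 13.6; M̄R̄ = 37.8000 / 7 = 5.4000
UCL = X̄ + 3·M̄R̄/d₂ = 299.6625 + 3 × 5.4000 / 1.128 = 314.0242

314.024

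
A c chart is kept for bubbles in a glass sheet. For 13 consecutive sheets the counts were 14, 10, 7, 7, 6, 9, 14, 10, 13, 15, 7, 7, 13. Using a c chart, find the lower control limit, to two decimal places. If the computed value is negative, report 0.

0.59

c̄ = (14 + 10 + 7 + 7 + 6 + 9 + 14 + 10 + 13 + 15 + 7 + 7 + 13) / 13 = 132 / 13 = 10.1538
LCL = c̄ − 3√c̄ = 10.1538 − 3 × 3.1865 = 0.5943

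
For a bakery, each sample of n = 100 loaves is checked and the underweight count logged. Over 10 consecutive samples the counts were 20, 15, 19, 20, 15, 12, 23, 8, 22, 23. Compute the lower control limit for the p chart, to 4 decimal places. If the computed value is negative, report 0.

p̄ = Σdᵢ / (k·n) = 177 / (10 × 100) = 0.17700
LCL = p̄ − 3·√(p̄(1−p̄)/n) = 0.17700 − 3 × 0.03817 = 0.06250

0.0625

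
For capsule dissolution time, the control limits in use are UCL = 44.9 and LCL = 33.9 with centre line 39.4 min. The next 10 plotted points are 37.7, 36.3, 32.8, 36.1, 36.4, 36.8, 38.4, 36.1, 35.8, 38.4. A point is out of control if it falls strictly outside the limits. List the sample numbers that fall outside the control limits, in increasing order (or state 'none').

Compare each point to [33.9, 44.9]: sample 3 = 32.8 < LCL.

3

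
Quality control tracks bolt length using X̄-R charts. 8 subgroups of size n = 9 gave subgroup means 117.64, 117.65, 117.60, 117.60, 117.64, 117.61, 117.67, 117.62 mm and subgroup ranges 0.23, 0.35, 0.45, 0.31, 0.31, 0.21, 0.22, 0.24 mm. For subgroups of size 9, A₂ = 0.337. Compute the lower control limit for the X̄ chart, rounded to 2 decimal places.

X̄̄ = (117.64 + 117.65 + 117.60 + 117.60 + 117.64 + 117.61 + 117.67 + 117.62) / 8 = 941.0300 / 8 = 117.6287
R̄ = (0.23 + 0.35 + 0.45 + 0.31 + 0.31 + 0.21 + 0.22 + 0.24) / 8 = 2.3200 / 8 = 0.2900
LCL = X̄̄ − A₂·R̄ = 117.6287 − 0.337 × 0.2900 = 117.5310

117.53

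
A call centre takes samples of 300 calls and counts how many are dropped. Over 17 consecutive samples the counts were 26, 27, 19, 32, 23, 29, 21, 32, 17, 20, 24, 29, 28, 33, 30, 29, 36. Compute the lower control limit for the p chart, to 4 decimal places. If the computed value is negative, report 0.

0.0398

p̄ = Σdᵢ / (k·n) = 455 / (17 × 300) = 0.08922
LCL = p̄ − 3·√(p̄(1−p̄)/n) = 0.08922 − 3 × 0.01646 = 0.03984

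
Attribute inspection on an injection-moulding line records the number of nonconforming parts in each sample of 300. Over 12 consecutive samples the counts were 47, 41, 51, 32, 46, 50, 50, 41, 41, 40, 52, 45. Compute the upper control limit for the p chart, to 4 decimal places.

0.2105

p̄ = Σdᵢ / (k·n) = 536 / (12 × 300) = 0.14889
UCL = p̄ + 3·√(p̄(1−p̄)/n) = 0.14889 + 3 × √(0.14889×0.85111/300) = 0.14889 + 3 × 0.02055 = 0.21055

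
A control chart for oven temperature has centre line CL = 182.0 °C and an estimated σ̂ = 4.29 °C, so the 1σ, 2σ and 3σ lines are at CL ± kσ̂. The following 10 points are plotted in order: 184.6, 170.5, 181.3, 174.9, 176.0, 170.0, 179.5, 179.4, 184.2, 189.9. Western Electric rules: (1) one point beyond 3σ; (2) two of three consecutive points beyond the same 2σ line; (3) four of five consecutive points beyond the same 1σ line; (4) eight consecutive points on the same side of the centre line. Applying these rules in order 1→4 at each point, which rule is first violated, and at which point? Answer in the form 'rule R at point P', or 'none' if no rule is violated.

Zone of each point (C = within 1σ̂, B = 1σ̂–2σ̂, A = 2σ̂–3σ̂, * = beyond 3σ̂; sign = side of CL): 1:+C, 2:-A, 3:-C, 4:-B, 5:-B, 6:-A, 7:-C, 8:-C, 9:+C, 10:+B
Rule 3 (four of five consecutive points beyond the same 1σ limit) is satisfied at point 6.

rule 3 at point 6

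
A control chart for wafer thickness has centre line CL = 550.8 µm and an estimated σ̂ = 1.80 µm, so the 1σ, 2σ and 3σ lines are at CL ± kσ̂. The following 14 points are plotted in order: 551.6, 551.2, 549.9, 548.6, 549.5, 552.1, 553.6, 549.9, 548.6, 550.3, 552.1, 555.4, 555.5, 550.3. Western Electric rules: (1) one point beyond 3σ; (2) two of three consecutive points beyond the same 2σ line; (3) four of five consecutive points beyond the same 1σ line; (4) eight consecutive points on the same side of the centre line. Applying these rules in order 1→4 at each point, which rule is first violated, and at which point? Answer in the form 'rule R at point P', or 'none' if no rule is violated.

Zone of each point (C = within 1σ̂, B = 1σ̂–2σ̂, A = 2σ̂–3σ̂, * = beyond 3σ̂; sign = side of CL): 1:+C, 2:+C, 3:-C, 4:-B, 5:-C, 6:+C, 7:+B, 8:-C, 9:-B, 10:-C, 11:+C, 12:+A, 13:+A, 14:-C
Rule 2 (two of three consecutive points beyond the same 2σ limit) is satisfied at point 13.

rule 2 at point 13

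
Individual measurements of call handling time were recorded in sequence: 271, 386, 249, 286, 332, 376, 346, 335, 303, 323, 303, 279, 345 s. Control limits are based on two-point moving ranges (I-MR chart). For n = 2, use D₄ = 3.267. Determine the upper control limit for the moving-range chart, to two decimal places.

158.45

Moving ranges: 115, 137, 37, 46, 44, 30, 11, 32, 20, 20, 24, 66; M̄R̄ = 582.0000 / 12 = 48.5000
UCL_MR = D₄·M̄R̄ = 3.267 × 48.5000 = 158.4495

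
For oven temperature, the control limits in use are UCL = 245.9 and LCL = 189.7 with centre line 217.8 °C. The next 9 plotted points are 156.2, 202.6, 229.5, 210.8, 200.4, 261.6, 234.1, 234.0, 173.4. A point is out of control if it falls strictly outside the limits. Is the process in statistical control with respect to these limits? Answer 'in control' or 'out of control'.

Compare each point to [189.7, 245.9]: sample 1 = 156.2 < LCL; sample 6 = 261.6 > UCL; sample 9 = 173.4 < LCL.

out of control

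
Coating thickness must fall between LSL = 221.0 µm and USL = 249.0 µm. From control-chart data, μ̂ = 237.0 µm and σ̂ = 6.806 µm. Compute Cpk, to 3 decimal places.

0.588

Cpu = (USL − μ̂) / (3σ̂) = (249.0 − 237.0) / (3 × 6.806) = 0.5877; Cpl = (μ̂ − LSL) / (3σ̂) = (237.0 − 221.0) / (3 × 6.806) = 0.7836; Cpk = min(Cpu, Cpl) = 0.5877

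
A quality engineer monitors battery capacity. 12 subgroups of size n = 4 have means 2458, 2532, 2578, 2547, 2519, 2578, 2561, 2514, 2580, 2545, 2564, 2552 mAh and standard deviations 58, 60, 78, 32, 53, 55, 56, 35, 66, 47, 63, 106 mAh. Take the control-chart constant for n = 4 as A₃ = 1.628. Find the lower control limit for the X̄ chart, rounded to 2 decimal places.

2447.81

X̄̄ = (2458 + 2532 + 2578 + 2547 + 2519 + 2578 + 2561 + 2514 + 2580 + 2545 + 2564 + 2552) / 12 = 2544.0000
s̄ = (58 + 60 + 78 + 32 + 53 + 55 + 56 + 35 + 66 + 47 + 63 + 106) / 12 = 59.0833
LCL = X̄̄ − A₃·s̄ = 2544.0000 − 1.628 × 59.0833 = 2447.8123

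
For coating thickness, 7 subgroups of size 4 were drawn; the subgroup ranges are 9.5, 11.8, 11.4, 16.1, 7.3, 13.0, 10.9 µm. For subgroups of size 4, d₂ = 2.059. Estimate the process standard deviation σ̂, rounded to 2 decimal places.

5.55

R̄ = (9.5 + 11.8 + 11.4 + 16.1 + 7.3 + 13.0 + 10.9) / 7 = 11.4286
σ̂ = R̄ / d₂ = 11.4286 / 2.059 = 5.5505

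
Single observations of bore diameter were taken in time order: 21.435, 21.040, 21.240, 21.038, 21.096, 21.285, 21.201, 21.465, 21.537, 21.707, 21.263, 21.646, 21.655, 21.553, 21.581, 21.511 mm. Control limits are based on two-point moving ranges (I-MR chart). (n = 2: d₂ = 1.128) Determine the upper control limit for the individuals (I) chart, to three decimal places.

21.864

X̄ = (21.435 + 21.040 + 21.240 + 21.038 + 21.096 + 21.285 + 21.201 + 21.465 + 21.537 + 21.707 + 21.263 + 21.646 + 21.655 + 21.553 + 21.581 + 21.511) / 16 = 21.3908
Moving ranges: 0.395, 0.200, 0.202, 0.058, 0.189, 0.084, 0.264, 0.072, 0.170, 0.444, 0.383, 0.009, 0.102, 0.028, 0.070; M̄R̄ = 2.6700 / 15 = 0.1780
UCL = X̄ + 3·M̄R̄/d₂ = 21.3908 + 3 × 0.1780 / 1.128 = 21.8642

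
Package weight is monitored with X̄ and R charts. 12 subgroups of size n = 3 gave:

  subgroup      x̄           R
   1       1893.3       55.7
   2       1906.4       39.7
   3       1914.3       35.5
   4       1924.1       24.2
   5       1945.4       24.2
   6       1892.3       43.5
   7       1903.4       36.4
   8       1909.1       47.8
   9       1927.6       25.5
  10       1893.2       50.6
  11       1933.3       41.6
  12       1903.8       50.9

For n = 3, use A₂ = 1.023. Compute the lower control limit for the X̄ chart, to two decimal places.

1871.64

X̄̄ = (1893.3 + 1906.4 + 1914.3 + 1924.1 + 1945.4 + 1892.3 + 1903.4 + 1909.1 + 1927.6 + 1893.2 + 1933.3 + 1903.8) / 12 = 22946.2000 / 12 = 1912.1833
R̄ = (55.7 + 39.7 + 35.5 + 24.2 + 24.2 + 43.5 + 36.4 + 47.8 + 25.5 + 50.6 + 41.6 + 50.9) / 12 = 475.6000 / 12 = 39.6333
LCL = X̄̄ − A₂·R̄ = 1912.1833 − 1.023 × 39.6333 = 1871.6384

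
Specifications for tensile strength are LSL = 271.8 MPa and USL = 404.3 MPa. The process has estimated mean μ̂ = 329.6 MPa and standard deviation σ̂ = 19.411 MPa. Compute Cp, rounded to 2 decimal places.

Cp = (USL − LSL) / (6σ̂) = (404.3 − 271.8) / (6 × 19.411) = 132.5000 / 116.4660 = 1.1377

1.14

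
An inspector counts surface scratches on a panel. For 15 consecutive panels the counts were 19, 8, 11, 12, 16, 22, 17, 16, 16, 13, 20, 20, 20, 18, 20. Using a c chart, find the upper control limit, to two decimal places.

28.73

c̄ = (19 + 8 + 11 + 12 + 16 + 22 + 17 + 16 + 16 + 13 + 20 + 20 + 20 + 18 + 20) / 15 = 248 / 15 = 16.5333
UCL = c̄ + 3√c̄ = 16.5333 + 3 × √16.5333 = 16.5333 + 3 × 4.0661 = 28.7317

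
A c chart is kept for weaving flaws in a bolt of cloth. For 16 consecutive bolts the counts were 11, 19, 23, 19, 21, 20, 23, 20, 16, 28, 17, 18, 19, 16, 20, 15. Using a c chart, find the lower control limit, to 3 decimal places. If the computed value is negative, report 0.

5.964

c̄ = (11 + 19 + 23 + 19 + 21 + 20 + 23 + 20 + 16 + 28 + 17 + 18 + 19 + 16 + 20 + 15) / 16 = 305 / 16 = 19.0625
LCL = c̄ − 3√c̄ = 19.0625 − 3 × 4.3661 = 5.9643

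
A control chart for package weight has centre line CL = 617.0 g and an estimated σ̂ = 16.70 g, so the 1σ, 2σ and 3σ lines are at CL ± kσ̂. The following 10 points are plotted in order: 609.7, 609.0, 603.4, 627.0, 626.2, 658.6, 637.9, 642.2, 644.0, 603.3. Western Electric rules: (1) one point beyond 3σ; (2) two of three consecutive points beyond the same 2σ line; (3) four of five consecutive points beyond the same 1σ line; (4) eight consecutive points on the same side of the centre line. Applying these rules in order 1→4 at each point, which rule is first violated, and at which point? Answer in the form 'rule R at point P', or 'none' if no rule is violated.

rule 3 at point 9

Zone of each point (C = within 1σ̂, B = 1σ̂–2σ̂, A = 2σ̂–3σ̂, * = beyond 3σ̂; sign = side of CL): 1:-C, 2:-C, 3:-C, 4:+C, 5:+C, 6:+A, 7:+B, 8:+B, 9:+B, 10:-C
Rule 3 (four of five consecutive points beyond the same 1σ limit) is satisfied at point 9.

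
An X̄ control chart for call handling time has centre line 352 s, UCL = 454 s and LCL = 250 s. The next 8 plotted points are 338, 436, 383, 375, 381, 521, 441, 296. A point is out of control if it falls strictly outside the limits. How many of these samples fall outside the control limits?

Compare each point to [250, 454]: sample 6 = 521 > UCL.

1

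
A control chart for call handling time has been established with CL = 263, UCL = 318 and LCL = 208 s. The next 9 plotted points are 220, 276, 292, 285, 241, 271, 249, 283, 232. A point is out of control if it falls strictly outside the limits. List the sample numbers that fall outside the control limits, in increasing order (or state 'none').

All 9 points lie within [208, 318].

none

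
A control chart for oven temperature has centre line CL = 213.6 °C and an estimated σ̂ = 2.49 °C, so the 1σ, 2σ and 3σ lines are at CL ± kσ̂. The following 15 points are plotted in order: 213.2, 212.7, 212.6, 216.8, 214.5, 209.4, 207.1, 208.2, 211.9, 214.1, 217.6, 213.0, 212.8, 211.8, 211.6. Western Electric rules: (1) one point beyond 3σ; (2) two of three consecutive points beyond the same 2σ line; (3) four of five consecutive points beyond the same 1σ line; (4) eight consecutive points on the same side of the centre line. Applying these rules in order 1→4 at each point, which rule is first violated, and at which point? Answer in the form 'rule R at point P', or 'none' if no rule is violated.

Zone of each point (C = within 1σ̂, B = 1σ̂–2σ̂, A = 2σ̂–3σ̂, * = beyond 3σ̂; sign = side of CL): 1:-C, 2:-C, 3:-C, 4:+B, 5:+C, 6:-B, 7:-A, 8:-A, 9:-C, 10:+C, 11:+B, 12:-C, 13:-C, 14:-C, 15:-C
Rule 2 (two of three consecutive points beyond the same 2σ limit) is satisfied at point 8.

rule 2 at point 8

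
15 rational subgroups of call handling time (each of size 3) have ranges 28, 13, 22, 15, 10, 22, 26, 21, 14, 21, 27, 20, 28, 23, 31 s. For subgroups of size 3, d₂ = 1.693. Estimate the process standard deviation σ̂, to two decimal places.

R̄ = (28 + 13 + 22 + 15 + 10 + 22 + 26 + 21 + 14 + 21 + 27 + 20 + 28 + 23 + 31) / 15 = 21.4000
σ̂ = R̄ / d₂ = 21.4000 / 1.693 = 12.6403

12.64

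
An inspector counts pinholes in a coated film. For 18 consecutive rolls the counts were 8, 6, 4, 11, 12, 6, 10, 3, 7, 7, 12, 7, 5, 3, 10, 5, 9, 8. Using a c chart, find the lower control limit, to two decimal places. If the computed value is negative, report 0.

0.00

c̄ = (8 + 6 + 4 + 11 + 12 + 6 + 10 + 3 + 7 + 7 + 12 + 7 + 5 + 3 + 10 + 5 + 9 + 8) / 18 = 133 / 18 = 7.3889
LCL = c̄ − 3√c̄ = 7.3889 − 3 × 2.7183 = -0.7659 → 0 (cannot be negative)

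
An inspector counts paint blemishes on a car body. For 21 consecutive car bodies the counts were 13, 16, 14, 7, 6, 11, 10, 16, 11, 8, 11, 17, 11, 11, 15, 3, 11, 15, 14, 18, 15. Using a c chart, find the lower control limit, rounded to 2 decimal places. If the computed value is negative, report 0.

1.63

c̄ = (13 + 16 + 14 + 7 + 6 + 11 + 10 + 16 + 11 + 8 + 11 + 17 + 11 + 11 + 15 + 3 + 11 + 15 + 14 + 18 + 15) / 21 = 253 / 21 = 12.0476
LCL = c̄ − 3√c̄ = 12.0476 − 3 × 3.4710 = 1.6347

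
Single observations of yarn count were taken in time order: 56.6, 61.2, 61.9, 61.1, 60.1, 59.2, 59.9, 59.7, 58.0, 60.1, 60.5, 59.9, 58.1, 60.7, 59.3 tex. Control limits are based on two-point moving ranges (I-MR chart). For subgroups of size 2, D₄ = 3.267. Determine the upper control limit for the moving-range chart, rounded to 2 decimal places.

Moving ranges: 4.6, 0.7, 0.8, 1.0, 0.9, 0.7, 0.2, 1.7, 2.1, 0.4, 0.6, 1.8, 2.6, 1.4; M̄R̄ = 19.5000 / 14 = 1.3929
UCL_MR = D₄·M̄R̄ = 3.267 × 1.3929 = 4.5505

4.55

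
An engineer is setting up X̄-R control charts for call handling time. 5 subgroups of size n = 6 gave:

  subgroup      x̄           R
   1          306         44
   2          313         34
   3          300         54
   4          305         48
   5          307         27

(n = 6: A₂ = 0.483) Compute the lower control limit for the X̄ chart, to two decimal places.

286.20

X̄̄ = (306 + 313 + 300 + 305 + 307) / 5 = 1531.0000 / 5 = 306.2000
R̄ = (44 + 34 + 54 + 48 + 27) / 5 = 207.0000 / 5 = 41.4000
LCL = X̄̄ − A₂·R̄ = 306.2000 − 0.483 × 41.4000 = 286.2038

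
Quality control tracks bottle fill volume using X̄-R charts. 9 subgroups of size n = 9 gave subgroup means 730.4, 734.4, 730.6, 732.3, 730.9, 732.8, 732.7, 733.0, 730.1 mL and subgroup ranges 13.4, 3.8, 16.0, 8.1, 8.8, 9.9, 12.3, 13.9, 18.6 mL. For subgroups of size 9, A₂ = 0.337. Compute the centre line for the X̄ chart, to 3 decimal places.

731.911

X̄̄ = (730.4 + 734.4 + 730.6 + 732.3 + 730.9 + 732.8 + 732.7 + 733.0 + 730.1) / 9 = 6587.2000 / 9 = 731.9111
CL = X̄̄ = 731.9111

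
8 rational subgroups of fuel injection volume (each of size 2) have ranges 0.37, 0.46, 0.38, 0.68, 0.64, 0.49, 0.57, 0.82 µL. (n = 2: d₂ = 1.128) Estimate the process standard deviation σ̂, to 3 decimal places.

R̄ = (0.37 + 0.46 + 0.38 + 0.68 + 0.64 + 0.49 + 0.57 + 0.82) / 8 = 0.5513
σ̂ = R̄ / d₂ = 0.5513 / 1.128 = 0.4887

0.489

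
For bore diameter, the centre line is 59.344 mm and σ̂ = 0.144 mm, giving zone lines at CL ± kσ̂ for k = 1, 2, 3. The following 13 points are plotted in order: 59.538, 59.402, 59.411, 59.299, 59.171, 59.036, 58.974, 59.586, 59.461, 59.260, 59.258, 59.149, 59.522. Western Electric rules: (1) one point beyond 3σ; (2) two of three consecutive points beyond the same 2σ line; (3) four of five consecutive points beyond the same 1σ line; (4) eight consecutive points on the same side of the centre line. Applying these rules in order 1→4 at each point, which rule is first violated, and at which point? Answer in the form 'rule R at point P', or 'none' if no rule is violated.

Zone of each point (C = within 1σ̂, B = 1σ̂–2σ̂, A = 2σ̂–3σ̂, * = beyond 3σ̂; sign = side of CL): 1:+B, 2:+C, 3:+C, 4:-C, 5:-B, 6:-A, 7:-A, 8:+B, 9:+C, 10:-C, 11:-C, 12:-B, 13:+B
Rule 2 (two of three consecutive points beyond the same 2σ limit) is satisfied at point 7.

rule 2 at point 7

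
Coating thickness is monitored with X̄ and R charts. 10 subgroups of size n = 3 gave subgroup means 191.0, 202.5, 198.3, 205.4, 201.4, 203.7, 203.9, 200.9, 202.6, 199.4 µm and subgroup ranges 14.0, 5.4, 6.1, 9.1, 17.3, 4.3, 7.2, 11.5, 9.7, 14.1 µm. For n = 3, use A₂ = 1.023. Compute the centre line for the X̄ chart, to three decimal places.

X̄̄ = (191.0 + 202.5 + 198.3 + 205.4 + 201.4 + 203.7 + 203.9 + 200.9 + 202.6 + 199.4) / 10 = 2009.1000 / 10 = 200.9100
CL = X̄̄ = 200.9100

200.910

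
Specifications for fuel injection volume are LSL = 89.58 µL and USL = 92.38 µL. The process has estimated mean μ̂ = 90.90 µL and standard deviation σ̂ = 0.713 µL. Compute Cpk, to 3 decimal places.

Cpu = (USL − μ̂) / (3σ̂) = (92.38 − 90.90) / (3 × 0.713) = 0.6919; Cpl = (μ̂ − LSL) / (3σ̂) = (90.90 − 89.58) / (3 × 0.713) = 0.6171; Cpk = min(Cpu, Cpl) = 0.6171

0.617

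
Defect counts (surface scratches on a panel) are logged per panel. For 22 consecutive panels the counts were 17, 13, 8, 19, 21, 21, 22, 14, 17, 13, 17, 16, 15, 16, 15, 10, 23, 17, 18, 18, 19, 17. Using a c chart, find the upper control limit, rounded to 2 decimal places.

c̄ = (17 + 13 + 8 + 19 + 21 + 21 + 22 + 14 + 17 + 13 + 17 + 16 + 15 + 16 + 15 + 10 + 23 + 17 + 18 + 18 + 19 + 17) / 22 = 366 / 22 = 16.6364
UCL = c̄ + 3√c̄ = 16.6364 + 3 × √16.6364 = 16.6364 + 3 × 4.0788 = 28.8727

28.87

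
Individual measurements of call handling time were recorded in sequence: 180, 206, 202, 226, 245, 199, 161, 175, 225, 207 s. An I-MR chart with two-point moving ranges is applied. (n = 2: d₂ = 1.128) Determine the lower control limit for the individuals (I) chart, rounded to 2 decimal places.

X̄ = (180 + 206 + 202 + 226 + 245 + 199 + 161 + 175 + 225 + 207) / 10 = 202.6000
Moving ranges: 26, 4, 24, 19, 46, 38, 14, 50, 18; M̄R̄ = 239.0000 / 9 = 26.5556
LCL = X̄ − 3·M̄R̄/d₂ = 202.6000 − 3 × 26.5556 / 1.128 = 131.9735

131.97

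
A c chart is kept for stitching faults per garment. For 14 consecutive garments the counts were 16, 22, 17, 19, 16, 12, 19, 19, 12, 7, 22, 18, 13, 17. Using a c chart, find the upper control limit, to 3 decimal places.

c̄ = (16 + 22 + 17 + 19 + 16 + 12 + 19 + 19 + 12 + 7 + 22 + 18 + 13 + 17) / 14 = 229 / 14 = 16.3571
UCL = c̄ + 3√c̄ = 16.3571 + 3 × √16.3571 = 16.3571 + 3 × 4.0444 = 28.4903

28.490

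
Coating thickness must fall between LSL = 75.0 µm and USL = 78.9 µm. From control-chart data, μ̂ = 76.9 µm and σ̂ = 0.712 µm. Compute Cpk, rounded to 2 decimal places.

0.89

Cpu = (USL − μ̂) / (3σ̂) = (78.9 − 76.9) / (3 × 0.712) = 0.9363; Cpl = (μ̂ − LSL) / (3σ̂) = (76.9 − 75.0) / (3 × 0.712) = 0.8895; Cpk = min(Cpu, Cpl) = 0.8895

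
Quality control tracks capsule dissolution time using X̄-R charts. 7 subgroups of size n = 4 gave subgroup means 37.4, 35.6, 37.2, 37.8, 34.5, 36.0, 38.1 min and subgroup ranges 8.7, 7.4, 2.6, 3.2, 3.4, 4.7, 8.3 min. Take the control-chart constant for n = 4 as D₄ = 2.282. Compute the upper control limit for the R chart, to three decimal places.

R̄ = (8.7 + 7.4 + 2.6 + 3.2 + 3.4 + 4.7 + 8.3) / 7 = 38.3000 / 7 = 5.4714
UCL_R = D₄·R̄ = 2.282 × 5.4714 = 12.4858

12.486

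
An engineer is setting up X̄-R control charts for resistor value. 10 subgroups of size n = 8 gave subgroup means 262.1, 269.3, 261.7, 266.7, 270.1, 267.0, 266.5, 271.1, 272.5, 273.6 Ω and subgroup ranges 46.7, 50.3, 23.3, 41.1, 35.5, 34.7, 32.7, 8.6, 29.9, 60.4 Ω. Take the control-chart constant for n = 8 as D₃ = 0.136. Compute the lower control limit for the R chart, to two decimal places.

R̄ = (46.7 + 50.3 + 23.3 + 41.1 + 35.5 + 34.7 + 32.7 + 8.6 + 29.9 + 60.4) / 10 = 363.2000 / 10 = 36.3200
LCL_R = D₃·R̄ = 0.136 × 36.3200 = 4.9395

4.94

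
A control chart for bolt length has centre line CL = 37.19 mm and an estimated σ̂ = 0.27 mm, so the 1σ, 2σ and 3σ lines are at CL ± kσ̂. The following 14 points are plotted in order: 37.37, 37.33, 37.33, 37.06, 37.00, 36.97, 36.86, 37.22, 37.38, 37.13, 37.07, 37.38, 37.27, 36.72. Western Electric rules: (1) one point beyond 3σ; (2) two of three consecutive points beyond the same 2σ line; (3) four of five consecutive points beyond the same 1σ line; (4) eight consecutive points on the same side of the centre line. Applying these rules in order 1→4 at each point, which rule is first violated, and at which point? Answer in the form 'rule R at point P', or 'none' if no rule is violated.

none

Zone of each point (C = within 1σ̂, B = 1σ̂–2σ̂, A = 2σ̂–3σ̂, * = beyond 3σ̂; sign = side of CL): 1:+C, 2:+C, 3:+C, 4:-C, 5:-C, 6:-C, 7:-B, 8:+C, 9:+C, 10:-C, 11:-C, 12:+C, 13:+C, 14:-B
No rule fires across all 14 points.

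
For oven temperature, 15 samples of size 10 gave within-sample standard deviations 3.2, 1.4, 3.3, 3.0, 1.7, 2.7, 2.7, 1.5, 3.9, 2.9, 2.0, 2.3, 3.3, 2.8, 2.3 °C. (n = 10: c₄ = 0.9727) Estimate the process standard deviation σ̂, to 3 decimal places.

2.673

s̄ = (3.2 + 1.4 + 3.3 + 3.0 + 1.7 + 2.7 + 2.7 + 1.5 + 3.9 + 2.9 + 2.0 + 2.3 + 3.3 + 2.8 + 2.3) / 15 = 2.6000
σ̂ = s̄ / c₄ = 2.6000 / 0.9727 = 2.6730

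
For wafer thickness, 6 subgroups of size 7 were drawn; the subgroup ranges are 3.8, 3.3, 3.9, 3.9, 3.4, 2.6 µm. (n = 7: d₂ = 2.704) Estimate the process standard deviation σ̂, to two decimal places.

1.29

R̄ = (3.8 + 3.3 + 3.9 + 3.9 + 3.4 + 2.6) / 6 = 3.4833
σ̂ = R̄ / d₂ = 3.4833 / 2.704 = 1.2882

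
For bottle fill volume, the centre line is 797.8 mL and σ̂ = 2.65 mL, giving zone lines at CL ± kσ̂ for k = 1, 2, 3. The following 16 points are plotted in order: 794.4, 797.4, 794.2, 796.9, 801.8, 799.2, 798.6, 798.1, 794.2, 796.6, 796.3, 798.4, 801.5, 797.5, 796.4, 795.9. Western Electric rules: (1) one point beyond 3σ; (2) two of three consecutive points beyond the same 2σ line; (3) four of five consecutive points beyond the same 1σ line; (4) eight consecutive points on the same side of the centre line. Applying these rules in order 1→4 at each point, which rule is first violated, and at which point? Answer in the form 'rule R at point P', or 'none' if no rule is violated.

Zone of each point (C = within 1σ̂, B = 1σ̂–2σ̂, A = 2σ̂–3σ̂, * = beyond 3σ̂; sign = side of CL): 1:-B, 2:-C, 3:-B, 4:-C, 5:+B, 6:+C, 7:+C, 8:+C, 9:-B, 10:-C, 11:-C, 12:+C, 13:+B, 14:-C, 15:-C, 16:-C
No rule fires across all 16 points.

none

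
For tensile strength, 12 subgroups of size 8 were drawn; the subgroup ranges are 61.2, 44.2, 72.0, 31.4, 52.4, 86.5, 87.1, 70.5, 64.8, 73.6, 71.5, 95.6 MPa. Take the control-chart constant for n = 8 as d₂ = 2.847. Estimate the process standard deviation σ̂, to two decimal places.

23.73

R̄ = (61.2 + 44.2 + 72.0 + 31.4 + 52.4 + 86.5 + 87.1 + 70.5 + 64.8 + 73.6 + 71.5 + 95.6) / 12 = 67.5667
σ̂ = R̄ / d₂ = 67.5667 / 2.847 = 23.7326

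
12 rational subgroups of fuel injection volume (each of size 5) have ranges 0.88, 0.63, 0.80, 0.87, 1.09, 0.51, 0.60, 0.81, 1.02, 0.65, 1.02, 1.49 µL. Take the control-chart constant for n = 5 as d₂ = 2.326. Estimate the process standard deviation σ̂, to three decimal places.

0.372

R̄ = (0.88 + 0.63 + 0.80 + 0.87 + 1.09 + 0.51 + 0.60 + 0.81 + 1.02 + 0.65 + 1.02 + 1.49) / 12 = 0.8642
σ̂ = R̄ / d₂ = 0.8642 / 2.326 = 0.3715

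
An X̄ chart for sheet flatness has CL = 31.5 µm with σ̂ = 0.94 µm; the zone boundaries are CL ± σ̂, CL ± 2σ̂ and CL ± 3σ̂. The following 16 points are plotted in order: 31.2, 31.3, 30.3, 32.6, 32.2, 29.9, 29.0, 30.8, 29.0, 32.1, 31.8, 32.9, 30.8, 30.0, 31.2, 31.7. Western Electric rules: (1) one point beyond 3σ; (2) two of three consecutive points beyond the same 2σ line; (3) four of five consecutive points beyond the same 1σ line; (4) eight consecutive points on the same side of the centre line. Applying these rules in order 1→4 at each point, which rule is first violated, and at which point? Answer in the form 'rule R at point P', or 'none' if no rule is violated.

rule 2 at point 9

Zone of each point (C = within 1σ̂, B = 1σ̂–2σ̂, A = 2σ̂–3σ̂, * = beyond 3σ̂; sign = side of CL): 1:-C, 2:-C, 3:-B, 4:+B, 5:+C, 6:-B, 7:-A, 8:-C, 9:-A, 10:+C, 11:+C, 12:+B, 13:-C, 14:-B, 15:-C, 16:+C
Rule 2 (two of three consecutive points beyond the same 2σ limit) is satisfied at point 9.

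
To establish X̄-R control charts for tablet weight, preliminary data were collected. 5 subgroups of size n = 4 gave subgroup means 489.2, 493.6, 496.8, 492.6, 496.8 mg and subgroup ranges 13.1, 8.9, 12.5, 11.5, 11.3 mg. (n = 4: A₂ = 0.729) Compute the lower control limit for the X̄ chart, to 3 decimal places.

X̄̄ = (489.2 + 493.6 + 496.8 + 492.6 + 496.8) / 5 = 2469.0000 / 5 = 493.8000
R̄ = (13.1 + 8.9 + 12.5 + 11.5 + 11.3) / 5 = 57.3000 / 5 = 11.4600
LCL = X̄̄ − A₂·R̄ = 493.8000 − 0.729 × 11.4600 = 485.4457

485.446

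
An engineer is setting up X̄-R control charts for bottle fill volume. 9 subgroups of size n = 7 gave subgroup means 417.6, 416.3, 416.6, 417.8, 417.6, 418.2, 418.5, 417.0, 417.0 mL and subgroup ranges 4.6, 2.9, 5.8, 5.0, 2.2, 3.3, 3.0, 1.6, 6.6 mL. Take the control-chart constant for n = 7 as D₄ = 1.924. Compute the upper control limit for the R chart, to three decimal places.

R̄ = (4.6 + 2.9 + 5.8 + 5.0 + 2.2 + 3.3 + 3.0 + 1.6 + 6.6) / 9 = 35.0000 / 9 = 3.8889
UCL_R = D₄·R̄ = 1.924 × 3.8889 = 7.4822

7.482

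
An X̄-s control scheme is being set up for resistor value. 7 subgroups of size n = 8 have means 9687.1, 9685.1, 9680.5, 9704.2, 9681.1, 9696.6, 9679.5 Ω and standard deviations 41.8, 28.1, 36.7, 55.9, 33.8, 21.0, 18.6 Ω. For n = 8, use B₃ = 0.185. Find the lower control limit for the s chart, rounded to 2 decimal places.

s̄ = (41.8 + 28.1 + 36.7 + 55.9 + 33.8 + 21.0 + 18.6) / 7 = 33.7000
LCL_s = B₃·s̄ = 0.185 × 33.7000 = 6.2345

6.23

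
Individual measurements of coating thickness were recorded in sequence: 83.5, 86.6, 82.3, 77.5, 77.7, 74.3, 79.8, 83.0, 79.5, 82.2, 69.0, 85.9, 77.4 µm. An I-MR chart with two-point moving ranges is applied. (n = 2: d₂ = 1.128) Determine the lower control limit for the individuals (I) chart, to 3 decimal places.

64.541

X̄ = (83.5 + 86.6 + 82.3 + 77.5 + 77.7 + 74.3 + 79.8 + 83.0 + 79.5 + 82.2 + 69.0 + 85.9 + 77.4) / 13 = 79.9000
Moving ranges: 3.1, 4.3, 4.8, 0.2, 3.4, 5.5, 3.2, 3.5, 2.7, 13.2, 16.9, 8.5; M̄R̄ = 69.3000 / 12 = 5.7750
LCL = X̄ − 3·M̄R̄/d₂ = 79.9000 − 3 × 5.7750 / 1.128 = 64.5410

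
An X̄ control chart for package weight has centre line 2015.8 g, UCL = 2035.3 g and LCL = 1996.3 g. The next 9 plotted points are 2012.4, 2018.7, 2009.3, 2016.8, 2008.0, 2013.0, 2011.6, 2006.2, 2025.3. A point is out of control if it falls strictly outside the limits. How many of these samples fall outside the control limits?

All 9 points lie within [1996.3, 2035.3].

0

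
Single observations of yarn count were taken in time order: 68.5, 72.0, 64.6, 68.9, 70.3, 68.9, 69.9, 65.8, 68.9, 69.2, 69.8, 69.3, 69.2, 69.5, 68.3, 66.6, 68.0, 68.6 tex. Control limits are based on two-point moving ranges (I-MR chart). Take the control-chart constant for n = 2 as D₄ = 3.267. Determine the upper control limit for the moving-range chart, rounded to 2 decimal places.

Moving ranges: 3.5, 7.4, 4.3, 1.4, 1.4, 1.0, 4.1, 3.1, 0.3, 0.6, 0.5, 0.1, 0.3, 1.2, 1.7, 1.4, 0.6; M̄R̄ = 32.9000 / 17 = 1.9353
UCL_MR = D₄·M̄R̄ = 3.267 × 1.9353 = 6.3226

6.32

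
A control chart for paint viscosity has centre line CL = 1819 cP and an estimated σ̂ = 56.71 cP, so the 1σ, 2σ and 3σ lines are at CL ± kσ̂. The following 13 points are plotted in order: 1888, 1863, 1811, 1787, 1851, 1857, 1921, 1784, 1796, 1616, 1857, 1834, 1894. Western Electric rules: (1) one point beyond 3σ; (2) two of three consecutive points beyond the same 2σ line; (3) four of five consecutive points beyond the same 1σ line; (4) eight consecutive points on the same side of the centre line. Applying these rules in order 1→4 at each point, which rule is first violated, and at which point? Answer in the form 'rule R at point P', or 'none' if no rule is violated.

Zone of each point (C = within 1σ̂, B = 1σ̂–2σ̂, A = 2σ̂–3σ̂, * = beyond 3σ̂; sign = side of CL): 1:+B, 2:+C, 3:-C, 4:-C, 5:+C, 6:+C, 7:+B, 8:-C, 9:-C, 10:-*, 11:+C, 12:+C, 13:+B
Rule 1 (one point beyond the 3σ limits) is satisfied at point 10.

rule 1 at point 10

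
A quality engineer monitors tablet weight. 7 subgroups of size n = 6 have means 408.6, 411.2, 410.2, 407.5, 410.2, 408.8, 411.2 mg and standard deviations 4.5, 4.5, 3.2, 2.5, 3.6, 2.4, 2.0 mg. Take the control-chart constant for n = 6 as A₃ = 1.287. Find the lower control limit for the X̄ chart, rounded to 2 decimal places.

X̄̄ = (408.6 + 411.2 + 410.2 + 407.5 + 410.2 + 408.8 + 411.2) / 7 = 409.6714
s̄ = (4.5 + 4.5 + 3.2 + 2.5 + 3.6 + 2.4 + 2.0) / 7 = 3.2429
LCL = X̄̄ − A₃·s̄ = 409.6714 − 1.287 × 3.2429 = 405.4979

405.50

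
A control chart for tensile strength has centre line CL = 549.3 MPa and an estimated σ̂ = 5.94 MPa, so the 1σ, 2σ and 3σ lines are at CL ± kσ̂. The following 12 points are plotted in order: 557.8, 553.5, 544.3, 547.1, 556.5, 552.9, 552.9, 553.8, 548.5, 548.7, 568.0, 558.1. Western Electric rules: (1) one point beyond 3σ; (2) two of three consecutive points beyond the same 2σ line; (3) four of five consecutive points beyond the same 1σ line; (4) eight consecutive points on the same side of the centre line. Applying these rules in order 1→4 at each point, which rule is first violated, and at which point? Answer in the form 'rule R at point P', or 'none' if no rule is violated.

Zone of each point (C = within 1σ̂, B = 1σ̂–2σ̂, A = 2σ̂–3σ̂, * = beyond 3σ̂; sign = side of CL): 1:+B, 2:+C, 3:-C, 4:-C, 5:+B, 6:+C, 7:+C, 8:+C, 9:-C, 10:-C, 11:+*, 12:+B
Rule 1 (one point beyond the 3σ limits) is satisfied at point 11.

rule 1 at point 11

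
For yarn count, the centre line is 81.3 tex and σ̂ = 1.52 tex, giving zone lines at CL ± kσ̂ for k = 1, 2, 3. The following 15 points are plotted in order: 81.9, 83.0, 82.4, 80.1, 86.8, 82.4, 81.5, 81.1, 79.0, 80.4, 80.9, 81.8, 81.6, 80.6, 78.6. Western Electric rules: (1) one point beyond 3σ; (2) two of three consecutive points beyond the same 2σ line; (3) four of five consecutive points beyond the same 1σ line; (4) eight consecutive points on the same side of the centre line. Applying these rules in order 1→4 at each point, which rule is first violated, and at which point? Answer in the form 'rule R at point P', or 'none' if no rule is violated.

Zone of each point (C = within 1σ̂, B = 1σ̂–2σ̂, A = 2σ̂–3σ̂, * = beyond 3σ̂; sign = side of CL): 1:+C, 2:+B, 3:+C, 4:-C, 5:+*, 6:+C, 7:+C, 8:-C, 9:-B, 10:-C, 11:-C, 12:+C, 13:+C, 14:-C, 15:-B
Rule 1 (one point beyond the 3σ limits) is satisfied at point 5.

rule 1 at point 5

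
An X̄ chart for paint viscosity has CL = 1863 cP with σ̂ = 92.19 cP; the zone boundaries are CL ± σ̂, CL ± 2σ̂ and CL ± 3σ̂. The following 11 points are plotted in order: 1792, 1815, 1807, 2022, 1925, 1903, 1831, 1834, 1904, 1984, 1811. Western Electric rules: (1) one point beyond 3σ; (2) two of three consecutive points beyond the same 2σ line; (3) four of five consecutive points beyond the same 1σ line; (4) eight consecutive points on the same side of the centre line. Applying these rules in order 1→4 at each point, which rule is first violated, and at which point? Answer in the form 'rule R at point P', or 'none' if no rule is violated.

none

Zone of each point (C = within 1σ̂, B = 1σ̂–2σ̂, A = 2σ̂–3σ̂, * = beyond 3σ̂; sign = side of CL): 1:-C, 2:-C, 3:-C, 4:+B, 5:+C, 6:+C, 7:-C, 8:-C, 9:+C, 10:+B, 11:-C
No rule fires across all 11 points.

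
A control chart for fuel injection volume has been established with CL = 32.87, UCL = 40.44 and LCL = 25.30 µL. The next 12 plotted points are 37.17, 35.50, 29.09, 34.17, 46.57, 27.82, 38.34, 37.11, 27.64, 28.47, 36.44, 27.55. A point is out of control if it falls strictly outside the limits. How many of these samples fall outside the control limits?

1

Compare each point to [25.30, 40.44]: sample 5 = 46.57 > UCL.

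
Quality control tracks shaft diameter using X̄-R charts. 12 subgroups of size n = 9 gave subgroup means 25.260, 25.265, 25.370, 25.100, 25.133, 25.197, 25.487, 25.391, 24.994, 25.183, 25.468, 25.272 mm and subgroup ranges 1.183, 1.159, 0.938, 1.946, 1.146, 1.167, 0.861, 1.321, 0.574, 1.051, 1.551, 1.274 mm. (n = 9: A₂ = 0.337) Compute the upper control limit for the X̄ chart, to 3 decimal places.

X̄̄ = (25.260 + 25.265 + 25.370 + 25.100 + 25.133 + 25.197 + 25.487 + 25.391 + 24.994 + 25.183 + 25.468 + 25.272) / 12 = 303.1200 / 12 = 25.2600
R̄ = (1.183 + 1.159 + 0.938 + 1.946 + 1.146 + 1.167 + 0.861 + 1.321 + 0.574 + 1.051 + 1.551 + 1.274) / 12 = 14.1710 / 12 = 1.1809
UCL = X̄̄ + A₂·R̄ = 25.2600 + 0.337 × 1.1809 = 25.6580

25.658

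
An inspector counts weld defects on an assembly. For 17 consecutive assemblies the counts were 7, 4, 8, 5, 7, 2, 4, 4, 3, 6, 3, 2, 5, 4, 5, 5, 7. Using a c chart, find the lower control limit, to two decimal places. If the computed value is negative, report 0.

0.00

c̄ = (7 + 4 + 8 + 5 + 7 + 2 + 4 + 4 + 3 + 6 + 3 + 2 + 5 + 4 + 5 + 5 + 7) / 17 = 81 / 17 = 4.7647
LCL = c̄ − 3√c̄ = 4.7647 − 3 × 2.1828 = -1.7838 → 0 (cannot be negative)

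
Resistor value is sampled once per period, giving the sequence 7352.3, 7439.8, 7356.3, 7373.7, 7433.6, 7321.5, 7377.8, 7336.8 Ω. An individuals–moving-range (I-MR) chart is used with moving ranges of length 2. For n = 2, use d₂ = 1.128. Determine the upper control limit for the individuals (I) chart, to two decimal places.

X̄ = (7352.3 + 7439.8 + 7356.3 + 7373.7 + 7433.6 + 7321.5 + 7377.8 + 7336.8) / 8 = 7373.9750
Moving ranges: 87.5, 83.5, 17.4, 59.9, 112.1, 56.3, 41.0; M̄R̄ = 457.7000 / 7 = 65.3857
UCL = X̄ + 3·M̄R̄/d₂ = 7373.9750 + 3 × 65.3857 / 1.128 = 7547.8732

7547.87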